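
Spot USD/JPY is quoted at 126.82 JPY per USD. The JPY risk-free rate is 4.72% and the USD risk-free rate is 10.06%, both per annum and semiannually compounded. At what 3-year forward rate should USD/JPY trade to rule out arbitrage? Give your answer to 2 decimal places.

108.66

By covered interest parity, F = S · (1+r_JPY/2)^(2T) / (1+r_USD/2)^(2T)
= 126.82 × 1.150222 / 1.342395 = 126.82 × 0.856843
F = 108.66 JPY per USD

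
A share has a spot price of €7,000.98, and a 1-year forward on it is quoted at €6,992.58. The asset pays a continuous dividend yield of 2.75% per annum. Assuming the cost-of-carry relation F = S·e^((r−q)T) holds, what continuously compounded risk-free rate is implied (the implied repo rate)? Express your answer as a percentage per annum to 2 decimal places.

2.63%

From F = S·e^((r−q)T): (r − q) = ln(F/S)/T
ln(6992.58/7000.98) = ln(0.998800) = -0.001201
(r − q) = -0.001201 / (1) = -0.001201
r = ln(F/S)/T + q = -0.001201 + 0.0275 = 0.026299
r = 2.63%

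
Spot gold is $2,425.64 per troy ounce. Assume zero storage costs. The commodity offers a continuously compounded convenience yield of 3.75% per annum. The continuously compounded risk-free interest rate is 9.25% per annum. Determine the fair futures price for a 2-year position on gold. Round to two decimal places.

Net carry = r + u − y = 0.0925 + 0.0000 − 0.0375 = 0.0550
F = S·e^((r+u−y)T) = 2425.64 · e^(0.0550 × 2) = 2425.64 · e^0.11000000
= 2425.64 × 1.11627807 = $2,707.69 per troy ounce

$2,707.69 per troy ounce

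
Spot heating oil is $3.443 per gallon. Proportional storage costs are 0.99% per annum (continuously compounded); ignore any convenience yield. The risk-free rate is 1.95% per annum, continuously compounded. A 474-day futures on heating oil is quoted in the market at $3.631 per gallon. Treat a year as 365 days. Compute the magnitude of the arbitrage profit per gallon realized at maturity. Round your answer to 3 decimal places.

Fair futures: F* = S·e^(carry·T), with carry = (r + u) = 0.0195 + 0.0099 = 0.0294
F* = 3.443 · e^(0.0294 × 474/365) = 3.443 · e^0.038180 = 3.443 × 1.038918 = $3.5770
Market $3.631 > fair $3.5770: forward overpriced → cash-and-carry (buy spot, short the forward).
At maturity, profit = |F_mkt − F*| = |3.631 − 3.5770| = $0.054 per gallon

$0.054 per gallon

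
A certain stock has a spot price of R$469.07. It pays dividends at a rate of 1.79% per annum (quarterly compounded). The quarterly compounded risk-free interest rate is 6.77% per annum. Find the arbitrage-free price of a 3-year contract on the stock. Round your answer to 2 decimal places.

R$543.79

F = S · (1+r/4)^(4T) / (1+q/4)^(4T)
= 469.07 × 1.223114 / 1.055042 = 469.07 × 1.159304
F = R$543.79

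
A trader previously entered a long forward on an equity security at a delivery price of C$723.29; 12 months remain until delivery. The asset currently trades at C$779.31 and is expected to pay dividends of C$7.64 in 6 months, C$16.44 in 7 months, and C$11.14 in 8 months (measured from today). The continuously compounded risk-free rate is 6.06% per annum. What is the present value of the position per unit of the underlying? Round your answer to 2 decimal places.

C$64.57

PV(remaining dividends) I = 7.64·e^(−0.0606·6/12) + 16.44·e^(−0.0606·7/12) + 11.14·e^(−0.0606·8/12) = 33.9799
Current forward F = (S − I)·e^(rT) = (779.31 − 33.9799)·e^(0.0606·12/12) = 745.3301 × 1.062474 = 791.8939
Value (long) = (F − K)·e^(−rT) = (791.8939 − 723.29) × 0.941200 = 64.5700
Value = C$64.57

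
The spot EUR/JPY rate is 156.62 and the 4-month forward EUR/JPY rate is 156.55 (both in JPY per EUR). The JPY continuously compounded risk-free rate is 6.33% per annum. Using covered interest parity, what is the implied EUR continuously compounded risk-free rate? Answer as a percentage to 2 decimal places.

F = S·e^((r_JPY − r_EUR)T) ⇒ r_EUR = r_JPY − ln(F/S)/T
ln(156.55/156.62) = -0.000447; /(4/12) = -0.001341
r_EUR = 0.0633 + 0.001341 = 0.064641
r_EUR = 6.46%

6.46%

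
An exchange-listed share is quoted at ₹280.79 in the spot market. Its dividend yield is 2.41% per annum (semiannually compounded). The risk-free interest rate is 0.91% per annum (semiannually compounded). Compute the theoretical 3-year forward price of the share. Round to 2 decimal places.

F = S · (1+r/2)^(2T) / (1+q/2)^(2T)
= 280.79 × 1.027612 / 1.074513 = 280.79 × 0.956351
F = ₹268.53

₹268.53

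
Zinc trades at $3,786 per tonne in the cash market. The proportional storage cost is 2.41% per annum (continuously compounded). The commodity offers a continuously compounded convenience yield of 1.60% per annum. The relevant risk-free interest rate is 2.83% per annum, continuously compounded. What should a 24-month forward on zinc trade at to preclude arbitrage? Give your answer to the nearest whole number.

$4,072 per tonne

Net carry = r + u − y = 0.0283 + 0.0241 − 0.0160 = 0.0364
F = S·e^((r+u−y)T) = 3786 · e^(0.0364 × 24/12) = 3786 · e^0.072800
= 3786 × 1.075515 = $4,072 per tonne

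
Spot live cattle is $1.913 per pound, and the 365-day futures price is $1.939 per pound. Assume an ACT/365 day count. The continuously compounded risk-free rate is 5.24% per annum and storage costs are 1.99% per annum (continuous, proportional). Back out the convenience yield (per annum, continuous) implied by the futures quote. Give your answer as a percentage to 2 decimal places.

5.88%

F = S·e^((r+u−y)T) ⇒ (r+u−y) = ln(F/S)/T
ln(1.939/1.913) = 0.013500; /T ⇒ 0.013500
y = r + u − ln(F/S)/T = 0.0524 + 0.0199 − 0.013500 = 0.058800
y = 5.88%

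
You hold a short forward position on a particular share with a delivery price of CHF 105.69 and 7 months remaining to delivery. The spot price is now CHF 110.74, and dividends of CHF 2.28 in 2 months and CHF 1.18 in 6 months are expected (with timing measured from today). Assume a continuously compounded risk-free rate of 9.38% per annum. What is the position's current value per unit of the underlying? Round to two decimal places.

PV(remaining dividends) I = 2.28·e^(−0.0938·2/12) + 1.18·e^(−0.0938·6/12) = 3.3706
Current forward F = (S − I)·e^(rT) = (110.74 − 3.3706)·e^(0.0938·7/12) = 107.3694 × 1.056241 = 113.4080
Value (long) = (F − K)·e^(−rT) = (113.4080 − 105.69) × 0.946753 = 7.3070
Short position value = −(long value) = -CHF 7.31

-CHF 7.31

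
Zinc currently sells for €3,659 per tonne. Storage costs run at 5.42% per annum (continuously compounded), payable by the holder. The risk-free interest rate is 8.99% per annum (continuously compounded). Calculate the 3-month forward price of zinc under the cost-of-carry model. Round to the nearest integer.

€3,793 per tonne

Net carry = r + u − y = 0.0899 + 0.0542 − 0.0000 = 0.1441
F = S·e^((r+u−y)T) = 3659 · e^(0.1441 × 3/12) = 3659 · e^0.036025
= 3659 × 1.036682 = €3,793 per tonne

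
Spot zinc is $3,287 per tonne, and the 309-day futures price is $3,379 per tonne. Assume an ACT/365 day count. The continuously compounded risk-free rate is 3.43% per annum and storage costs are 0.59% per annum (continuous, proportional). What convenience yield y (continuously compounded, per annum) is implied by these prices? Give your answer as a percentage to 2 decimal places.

0.76%

F = S·e^((r+u−y)T) ⇒ (r+u−y) = ln(F/S)/T
ln(3379/3287) = 0.027605; /T ⇒ 0.032608
y = r + u − ln(F/S)/T = 0.0343 + 0.0059 − 0.032608 = 0.007592
y = 0.76%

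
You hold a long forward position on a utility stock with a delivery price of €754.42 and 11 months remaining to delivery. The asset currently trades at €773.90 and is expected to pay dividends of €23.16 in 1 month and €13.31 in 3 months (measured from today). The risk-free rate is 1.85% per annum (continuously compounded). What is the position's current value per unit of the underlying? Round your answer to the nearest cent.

PV(remaining dividends) I = 23.16·e^(−0.0185·1/12) + 13.31·e^(−0.0185·3/12) = 36.3729
Current forward F = (S − I)·e^(rT) = (773.90 − 36.3729)·e^(0.0185·11/12) = 737.5271 × 1.017103 = 750.1410
Value (long) = (F − K)·e^(−rT) = (750.1410 − 754.42) × 0.983185 = -4.2070
Value = -€4.21

-€4.21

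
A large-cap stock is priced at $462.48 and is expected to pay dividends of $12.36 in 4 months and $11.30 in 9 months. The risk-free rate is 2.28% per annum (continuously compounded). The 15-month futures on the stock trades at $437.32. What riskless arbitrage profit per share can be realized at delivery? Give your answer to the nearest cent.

PV(dividends) I = 12.36·e^(−0.0228·4/12) + 11.30·e^(−0.0228·9/12) = 23.3748
Fair futures F* = (S − I)·e^(rT) = (462.48 − 23.3748)·e^0.028500 = 439.1052 × 1.028910 = 451.7997
Market $437.32 < fair 451.7997: forward underpriced → reverse cash-and-carry (short the stock, invest proceeds at r, pay the dividends, go long the forward).
Profit at T = |F_mkt − F*| = |437.32 − 451.7997| = $14.48 per share

$14.48 per share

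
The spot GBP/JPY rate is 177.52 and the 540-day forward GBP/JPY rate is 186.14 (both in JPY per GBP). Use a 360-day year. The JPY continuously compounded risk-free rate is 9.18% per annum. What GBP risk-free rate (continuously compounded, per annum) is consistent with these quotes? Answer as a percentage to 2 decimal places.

6.02%

F = S·e^((r_JPY − r_GBP)T) ⇒ r_GBP = r_JPY − ln(F/S)/T
ln(186.14/177.52) = 0.047416; /(540/360) = 0.031611
r_GBP = 0.0918 − 0.031611 = 0.060189
r_GBP = 6.02%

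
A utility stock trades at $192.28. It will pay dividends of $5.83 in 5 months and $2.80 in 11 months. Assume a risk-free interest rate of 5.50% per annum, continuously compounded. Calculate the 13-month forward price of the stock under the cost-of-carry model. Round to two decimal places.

$195.21

PV(dividends) I = 5.83·e^(−0.0550·5/12) + 2.80·e^(−0.0550·11/12)
I = 5.6979 + 2.6623 = 8.3602
F = (S − I)·e^(rT) = (192.28 − 8.3602) · e^(0.0550·13/12)
= 183.9198 · e^0.059583 = 183.9198 × 1.061394 = $195.21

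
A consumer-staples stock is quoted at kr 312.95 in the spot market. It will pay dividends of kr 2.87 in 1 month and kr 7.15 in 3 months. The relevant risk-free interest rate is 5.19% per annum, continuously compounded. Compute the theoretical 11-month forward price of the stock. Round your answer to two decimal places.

kr 317.80

PV(dividends) I = 2.87·e^(−0.0519·1/12) + 7.15·e^(−0.0519·3/12)
I = 2.8576 + 7.0578 = 9.9154
F = (S − I)·e^(rT) = (312.95 − 9.9154) · e^(0.0519·11/12)
= 303.0346 · e^0.047575 = 303.0346 × 1.048725 = kr 317.80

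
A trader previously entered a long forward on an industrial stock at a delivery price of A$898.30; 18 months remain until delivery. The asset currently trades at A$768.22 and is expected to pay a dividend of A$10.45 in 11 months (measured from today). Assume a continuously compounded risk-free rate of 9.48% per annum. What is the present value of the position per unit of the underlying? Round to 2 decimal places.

PV(remaining dividends) I = 10.45·e^(−0.0948·11/12) = 9.5802
Current forward F = (S − I)·e^(rT) = (768.22 − 9.5802)·e^(0.0948·18/12) = 758.6398 × 1.152807 = 874.5653
Value (long) = (F − K)·e^(−rT) = (874.5653 − 898.30) × 0.867448 = -20.5886
Value = -A$20.59

-A$20.59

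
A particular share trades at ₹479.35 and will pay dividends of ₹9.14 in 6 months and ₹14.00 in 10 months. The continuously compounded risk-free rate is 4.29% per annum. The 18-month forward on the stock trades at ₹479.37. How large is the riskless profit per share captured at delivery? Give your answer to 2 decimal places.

₹7.89 per share

PV(dividends) I = 9.14·e^(−0.0429·6/12) + 14.00·e^(−0.0429·10/12) = 22.4544
Fair forward F* = (S − I)·e^(rT) = (479.35 − 22.4544)·e^0.064350 = 456.8956 × 1.066466 = 487.2636
Market ₹479.37 < fair 487.2636: forward underpriced → reverse cash-and-carry (short the stock, invest proceeds at r, pay the dividends, go long the forward).
Profit at T = |F_mkt − F*| = |479.37 − 487.2636| = ₹7.89 per share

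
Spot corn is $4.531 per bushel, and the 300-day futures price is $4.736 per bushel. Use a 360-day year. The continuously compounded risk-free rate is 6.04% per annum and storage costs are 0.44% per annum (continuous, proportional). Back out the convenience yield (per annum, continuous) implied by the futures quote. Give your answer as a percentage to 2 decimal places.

1.17%

F = S·e^((r+u−y)T) ⇒ (r+u−y) = ln(F/S)/T
ln(4.736/4.531) = 0.044250; /T ⇒ 0.053100
y = r + u − ln(F/S)/T = 0.0604 + 0.0044 − 0.053100 = 0.011700
y = 1.17%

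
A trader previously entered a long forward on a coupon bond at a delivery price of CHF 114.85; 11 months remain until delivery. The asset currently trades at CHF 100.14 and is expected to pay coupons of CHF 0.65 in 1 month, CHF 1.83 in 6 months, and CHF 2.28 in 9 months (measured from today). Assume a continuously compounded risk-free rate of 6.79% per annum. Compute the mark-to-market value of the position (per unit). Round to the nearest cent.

-CHF 12.36

PV(remaining coupons) I = 0.65·e^(−0.0679·1/12) + 1.83·e^(−0.0679·6/12) + 2.28·e^(−0.0679·9/12) = 4.5820
Current forward F = (S − I)·e^(rT) = (100.14 − 4.5820)·e^(0.0679·11/12) = 95.5580 × 1.064220 = 101.6947
Value (long) = (F − K)·e^(−rT) = (101.6947 − 114.85) × 0.939656 = -12.3615
Value = -CHF 12.36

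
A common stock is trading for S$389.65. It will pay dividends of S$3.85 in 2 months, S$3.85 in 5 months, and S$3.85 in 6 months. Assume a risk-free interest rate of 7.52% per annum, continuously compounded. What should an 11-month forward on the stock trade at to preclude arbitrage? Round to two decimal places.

PV(dividends) I = 3.85·e^(−0.0752·2/12) + 3.85·e^(−0.0752·5/12) + 3.85·e^(−0.0752·6/12)
I = 3.8020 + 3.7312 + 3.7079 = 11.2411
F = (S − I)·e^(rT) = (389.65 − 11.2411) · e^(0.0752·11/12)
= 378.4089 · e^0.068933 = 378.4089 × 1.071364 = S$405.41

S$405.41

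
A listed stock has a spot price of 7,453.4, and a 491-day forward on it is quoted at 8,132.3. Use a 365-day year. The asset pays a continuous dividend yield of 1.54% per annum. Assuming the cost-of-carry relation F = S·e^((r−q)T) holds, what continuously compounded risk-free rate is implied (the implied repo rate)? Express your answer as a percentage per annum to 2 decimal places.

From F = S·e^((r−q)T): (r − q) = ln(F/S)/T
ln(8132.3/7453.4) = ln(1.091086) = 0.087174
(r − q) = 0.087174 / (491/365) = 0.064803
r = ln(F/S)/T + q = 0.064803 + 0.0154 = 0.080203
r = 8.02%

8.02%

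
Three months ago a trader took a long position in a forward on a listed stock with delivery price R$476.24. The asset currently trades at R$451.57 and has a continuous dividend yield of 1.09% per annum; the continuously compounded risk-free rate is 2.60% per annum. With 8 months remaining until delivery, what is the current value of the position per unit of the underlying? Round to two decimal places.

Current fair forward for the remaining 8 months: F = S·e^((r − q)·T), (r − q) = 0.0260 − 0.0109 = 0.0151
F = 451.57 · e^(0.0151 × 8/12) = 451.57 × 1.010118 = 456.1390
Value of long forward = (F − K)·e^(−rT) = (456.1390 − 476.24) · e^(−0.0260·8/12)
= -20.1010 × 0.982816 = -19.76

-R$19.76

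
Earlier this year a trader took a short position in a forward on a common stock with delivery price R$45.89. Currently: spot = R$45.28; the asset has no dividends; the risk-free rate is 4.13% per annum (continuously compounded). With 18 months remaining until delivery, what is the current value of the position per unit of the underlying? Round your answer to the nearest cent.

Current fair forward for the remaining 18 months: F = S·e^(r·T), r = 0.0413
F = 45.28 · e^(0.0413 × 18/12) = 45.28 × 1.063909 = 48.1738
Value of long forward = (F − K)·e^(−rT) = (48.1738 − 45.89) · e^(−0.0413·18/12)
= 2.2838 × 0.939930 = 2.15
Short position value = −(long value) = -R$2.15

-R$2.15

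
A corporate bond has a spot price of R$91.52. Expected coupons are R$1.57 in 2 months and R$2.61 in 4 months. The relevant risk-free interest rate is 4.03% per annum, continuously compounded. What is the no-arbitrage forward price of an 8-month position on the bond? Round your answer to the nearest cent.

R$89.76

PV(coupons) I = 1.57·e^(−0.0403·2/12) + 2.61·e^(−0.0403·4/12)
I = 1.5595 + 2.5752 = 4.1347
F = (S − I)·e^(rT) = (91.52 − 4.1347) · e^(0.0403·8/12)
= 87.3853 · e^0.026867 = 87.3853 × 1.027231 = R$89.76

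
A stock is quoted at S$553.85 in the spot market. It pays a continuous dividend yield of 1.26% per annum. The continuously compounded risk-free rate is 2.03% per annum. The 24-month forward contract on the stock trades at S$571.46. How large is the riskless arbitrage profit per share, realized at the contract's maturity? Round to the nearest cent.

Fair forward: F* = S·e^(carry·T), with carry = (r − q) = 0.0203 − 0.0126 = 0.0077
F* = 553.85 · e^(0.0077 × 24/12) = 553.85 · e^0.015400 = 553.85 × 1.015519 = S$562.4452
Market S$571.46 > fair S$562.4452: forward overpriced → cash-and-carry (buy spot, short the forward).
At maturity, profit = |F_mkt − F*| = |571.46 − 562.4452| = S$9.01 per share

S$9.01 per share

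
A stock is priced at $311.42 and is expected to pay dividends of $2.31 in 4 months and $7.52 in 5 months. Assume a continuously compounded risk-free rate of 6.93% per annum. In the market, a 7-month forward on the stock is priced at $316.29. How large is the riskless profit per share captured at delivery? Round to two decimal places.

$1.98 per share

PV(dividends) I = 2.31·e^(−0.0693·4/12) + 7.52·e^(−0.0693·5/12) = 9.5632
Fair forward F* = (S − I)·e^(rT) = (311.42 − 9.5632)·e^0.040425 = 301.8568 × 1.041253 = 314.3093
Market $316.29 > fair 314.3093: forward overpriced → cash-and-carry (borrow at r, buy the stock and collect the dividends, short the forward).
Profit at T = |F_mkt − F*| = |316.29 − 314.3093| = $1.98 per share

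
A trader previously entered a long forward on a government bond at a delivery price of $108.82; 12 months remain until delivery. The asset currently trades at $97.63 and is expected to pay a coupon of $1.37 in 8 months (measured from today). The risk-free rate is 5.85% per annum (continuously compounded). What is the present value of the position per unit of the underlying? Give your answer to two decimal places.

PV(remaining coupons) I = 1.37·e^(−0.0585·8/12) = 1.3176
Current forward F = (S − I)·e^(rT) = (97.63 − 1.3176)·e^(0.0585·12/12) = 96.3124 × 1.060245 = 102.1147
Value (long) = (F − K)·e^(−rT) = (102.1147 − 108.82) × 0.943178 = -6.3243
Value = -$6.32

-$6.32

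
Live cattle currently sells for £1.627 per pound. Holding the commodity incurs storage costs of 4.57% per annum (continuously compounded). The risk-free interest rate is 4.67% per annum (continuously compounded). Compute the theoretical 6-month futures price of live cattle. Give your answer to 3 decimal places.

Net carry = r + u − y = 0.0467 + 0.0457 − 0.0000 = 0.0924
F = S·e^((r+u−y)T) = 1.627 · e^(0.0924 × 6/12) = 1.627 · e^0.046200
= 1.627 × 1.047284 = £1.704 per pound

£1.704 per pound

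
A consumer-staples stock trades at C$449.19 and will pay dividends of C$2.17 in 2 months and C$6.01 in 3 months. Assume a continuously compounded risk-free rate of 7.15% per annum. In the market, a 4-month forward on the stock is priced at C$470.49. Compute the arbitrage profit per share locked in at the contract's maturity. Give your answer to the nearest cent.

C$18.71 per share

PV(dividends) I = 2.17·e^(−0.0715·2/12) + 6.01·e^(−0.0715·3/12) = 8.0478
Fair forward F* = (S − I)·e^(rT) = (449.19 − 8.0478)·e^0.023833 = 441.1422 × 1.024119 = 451.7821
Market C$470.49 > fair 451.7821: forward overpriced → cash-and-carry (borrow at r, buy the stock and collect the dividends, short the forward).
Profit at T = |F_mkt − F*| = |470.49 − 451.7821| = C$18.71 per share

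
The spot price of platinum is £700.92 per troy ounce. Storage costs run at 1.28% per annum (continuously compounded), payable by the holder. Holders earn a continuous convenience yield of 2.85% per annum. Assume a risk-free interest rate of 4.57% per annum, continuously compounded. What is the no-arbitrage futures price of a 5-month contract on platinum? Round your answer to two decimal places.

£709.74 per troy ounce

Net carry = r + u − y = 0.0457 + 0.0128 − 0.0285 = 0.0300
F = S·e^((r+u−y)T) = 700.92 · e^(0.0300 × 5/12) = 700.92 · e^0.012500
= 700.92 × 1.012578 = £709.74 per troy ounce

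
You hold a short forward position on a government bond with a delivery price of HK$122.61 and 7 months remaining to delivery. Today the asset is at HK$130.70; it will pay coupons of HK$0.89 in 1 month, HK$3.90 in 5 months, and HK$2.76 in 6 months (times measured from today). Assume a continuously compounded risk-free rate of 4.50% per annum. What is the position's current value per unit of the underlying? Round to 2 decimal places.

-HK$3.85

PV(remaining coupons) I = 0.89·e^(−0.0450·1/12) + 3.90·e^(−0.0450·5/12) + 2.76·e^(−0.0450·6/12) = 7.4128
Current forward F = (S − I)·e^(rT) = (130.70 − 7.4128)·e^(0.0450·7/12) = 123.2872 × 1.026598 = 126.5664
Value (long) = (F − K)·e^(−rT) = (126.5664 − 122.61) × 0.974092 = 3.8539
Short position value = −(long value) = -HK$3.85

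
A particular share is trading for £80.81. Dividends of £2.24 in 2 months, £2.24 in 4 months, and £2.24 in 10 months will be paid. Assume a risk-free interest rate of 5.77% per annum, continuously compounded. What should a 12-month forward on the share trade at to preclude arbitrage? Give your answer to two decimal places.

PV(dividends) I = 2.24·e^(−0.0577·2/12) + 2.24·e^(−0.0577·4/12) + 2.24·e^(−0.0577·10/12)
I = 2.2186 + 2.1973 + 2.1348 = 6.5507
F = (S − I)·e^(rT) = (80.81 − 6.5507) · e^(0.0577·12/12)
= 74.2593 · e^0.057700 = 74.2593 × 1.059397 = £78.67

£78.67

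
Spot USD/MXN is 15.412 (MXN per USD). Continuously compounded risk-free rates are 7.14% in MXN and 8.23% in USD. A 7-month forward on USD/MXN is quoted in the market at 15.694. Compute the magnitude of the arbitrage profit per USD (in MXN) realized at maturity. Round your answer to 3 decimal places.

0.380 per USD (in MXN)

Fair forward: F* = S·e^(carry·T), with carry = (r_MXN − r_USD) = 0.0714 − 0.0823 = -0.0109
F* = 15.412 · e^(-0.0109 × 7/12) = 15.412 · e^-0.006358 = 15.412 × 0.993662 = 15.3143
Market 15.694 > fair 15.3143: forward overpriced → cash-and-carry (buy spot, short the forward).
At maturity, profit = |F_mkt − F*| = |15.694 − 15.3143| = 0.380 per USD (in MXN)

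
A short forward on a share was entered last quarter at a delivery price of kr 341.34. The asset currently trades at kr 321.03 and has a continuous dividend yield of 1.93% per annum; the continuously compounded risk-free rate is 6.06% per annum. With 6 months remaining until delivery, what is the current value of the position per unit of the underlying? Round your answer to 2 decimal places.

Current fair forward for the remaining 6 months: F = S·e^((r − q)·T), (r − q) = 0.0606 − 0.0193 = 0.0413
F = 321.03 · e^(0.0413 × 6/12) = 321.03 × 1.020865 = 327.7283
Value of long forward = (F − K)·e^(−rT) = (327.7283 − 341.34) · e^(−0.0606·6/12)
= -13.6117 × 0.970154 = -13.21
Short position value = −(long value) = kr 13.21

kr 13.21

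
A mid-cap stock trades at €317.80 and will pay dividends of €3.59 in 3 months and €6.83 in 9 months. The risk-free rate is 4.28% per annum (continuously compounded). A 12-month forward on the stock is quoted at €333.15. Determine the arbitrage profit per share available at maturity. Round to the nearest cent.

€12.06 per share

PV(dividends) I = 3.59·e^(−0.0428·3/12) + 6.83·e^(−0.0428·9/12) = 10.1660
Fair forward F* = (S − I)·e^(rT) = (317.80 − 10.1660)·e^0.042800 = 307.6340 × 1.043729 = 321.0865
Market €333.15 > fair 321.0865: forward overpriced → cash-and-carry (borrow at r, buy the stock and collect the dividends, short the forward).
Profit at T = |F_mkt − F*| = |333.15 − 321.0865| = €12.06 per share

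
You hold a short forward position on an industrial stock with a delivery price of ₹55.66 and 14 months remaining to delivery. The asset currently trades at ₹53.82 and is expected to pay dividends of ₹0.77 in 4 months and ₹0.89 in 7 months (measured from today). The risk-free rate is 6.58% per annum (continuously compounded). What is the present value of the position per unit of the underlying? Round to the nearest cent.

PV(remaining dividends) I = 0.77·e^(−0.0658·4/12) + 0.89·e^(−0.0658·7/12) = 1.6098
Current forward F = (S − I)·e^(rT) = (53.82 − 1.6098)·e^(0.0658·14/12) = 52.2102 × 1.079790 = 56.3761
Value (long) = (F − K)·e^(−rT) = (56.3761 − 55.66) × 0.926106 = 0.6632
Short position value = −(long value) = -₹0.66

-₹0.66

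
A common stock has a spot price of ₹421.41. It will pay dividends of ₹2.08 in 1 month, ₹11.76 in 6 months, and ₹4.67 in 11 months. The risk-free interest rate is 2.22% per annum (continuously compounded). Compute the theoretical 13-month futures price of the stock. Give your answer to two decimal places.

₹412.94

PV(dividends) I = 2.08·e^(−0.0222·1/12) + 11.76·e^(−0.0222·6/12) + 4.67·e^(−0.0222·11/12)
I = 2.0762 + 11.6302 + 4.5759 = 18.2823
F = (S − I)·e^(rT) = (421.41 − 18.2823) · e^(0.0222·13/12)
= 403.1277 · e^0.024050 = 403.1277 × 1.024342 = ₹412.94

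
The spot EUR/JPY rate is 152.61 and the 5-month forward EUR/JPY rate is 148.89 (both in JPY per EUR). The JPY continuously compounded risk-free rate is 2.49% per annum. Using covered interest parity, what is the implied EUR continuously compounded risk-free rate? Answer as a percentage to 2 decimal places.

F = S·e^((r_JPY − r_EUR)T) ⇒ r_EUR = r_JPY − ln(F/S)/T
ln(148.89/152.61) = -0.024678; /(5/12) = -0.059227
r_EUR = 0.0249 + 0.059227 = 0.084127
r_EUR = 8.41%

8.41%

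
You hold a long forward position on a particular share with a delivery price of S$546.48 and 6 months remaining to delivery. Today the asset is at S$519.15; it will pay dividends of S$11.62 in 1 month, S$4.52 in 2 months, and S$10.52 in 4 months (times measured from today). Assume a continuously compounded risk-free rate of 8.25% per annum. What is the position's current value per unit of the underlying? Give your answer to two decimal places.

PV(remaining dividends) I = 11.62·e^(−0.0825·1/12) + 4.52·e^(−0.0825·2/12) + 10.52·e^(−0.0825·4/12) = 26.2333
Current forward F = (S − I)·e^(rT) = (519.15 − 26.2333)·e^(0.0825·6/12) = 492.9167 × 1.042113 = 513.6749
Value (long) = (F − K)·e^(−rT) = (513.6749 − 546.48) × 0.959589 = -31.4794
Value = -S$31.48

-S$31.48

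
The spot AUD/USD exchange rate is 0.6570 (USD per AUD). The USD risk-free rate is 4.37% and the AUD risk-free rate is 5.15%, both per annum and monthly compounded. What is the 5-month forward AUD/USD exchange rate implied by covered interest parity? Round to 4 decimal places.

By covered interest parity, F = S · (1+r_USD/12)^(12T) / (1+r_AUD/12)^(12T)
= 0.6570 × 1.018341 / 1.021643 = 0.6570 × 0.996768
F = 0.6549 USD per AUD

0.6549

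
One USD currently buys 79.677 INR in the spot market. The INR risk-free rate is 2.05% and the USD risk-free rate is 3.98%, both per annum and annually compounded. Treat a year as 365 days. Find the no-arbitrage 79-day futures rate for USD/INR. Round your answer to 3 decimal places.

By covered interest parity, F = S · (1+r_INR)^T / (1+r_USD)^T
= 79.677 × 1.004402 / 1.008483 = 79.677 × 0.995953
F = 79.355 INR per USD

79.355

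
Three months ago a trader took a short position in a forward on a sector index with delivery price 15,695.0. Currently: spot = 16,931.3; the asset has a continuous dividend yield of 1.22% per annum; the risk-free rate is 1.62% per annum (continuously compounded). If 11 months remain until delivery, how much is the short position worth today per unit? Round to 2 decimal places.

-1279.36

Current fair forward for the remaining 11 months: F = S·e^((r − q)·T), (r − q) = 0.0162 − 0.0122 = 0.0040
F = 16931.3 · e^(0.0040 × 11/12) = 16931.3 × 1.00367340 = 16993.4954
Value of long forward = (F − K)·e^(−rT) = (16993.4954 − 15695.0) · e^(−0.0162·11/12)
= 1298.4954 × 0.98525972 = 1279.36
Short position value = −(long value) = -1279.36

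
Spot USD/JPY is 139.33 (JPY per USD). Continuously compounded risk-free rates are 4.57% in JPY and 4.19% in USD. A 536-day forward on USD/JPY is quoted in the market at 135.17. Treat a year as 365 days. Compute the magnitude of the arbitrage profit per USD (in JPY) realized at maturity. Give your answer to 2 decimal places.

Fair forward: F* = S·e^(carry·T), with carry = (r_JPY − r_USD) = 0.0457 − 0.0419 = 0.0038
F* = 139.33 · e^(0.0038 × 536/365) = 139.33 · e^0.005580 = 139.33 × 1.005596 = 140.1097
Market 135.17 < fair 140.1097: forward underpriced → reverse cash-and-carry (short spot, go long the forward).
At maturity, profit = |F_mkt − F*| = |135.17 − 140.1097| = 4.94 per USD (in JPY)

4.94 per USD (in JPY)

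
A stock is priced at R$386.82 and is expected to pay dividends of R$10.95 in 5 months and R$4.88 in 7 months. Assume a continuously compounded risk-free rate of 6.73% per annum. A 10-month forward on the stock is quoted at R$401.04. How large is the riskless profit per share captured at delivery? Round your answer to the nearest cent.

PV(dividends) I = 10.95·e^(−0.0673·5/12) + 4.88·e^(−0.0673·7/12) = 15.3393
Fair forward F* = (S − I)·e^(rT) = (386.82 − 15.3393)·e^0.056083 = 371.4807 × 1.057685 = 392.9096
Market R$401.04 > fair 392.9096: forward overpriced → cash-and-carry (borrow at r, buy the stock and collect the dividends, short the forward).
Profit at T = |F_mkt − F*| = |401.04 − 392.9096| = R$8.13 per share

R$8.13 per share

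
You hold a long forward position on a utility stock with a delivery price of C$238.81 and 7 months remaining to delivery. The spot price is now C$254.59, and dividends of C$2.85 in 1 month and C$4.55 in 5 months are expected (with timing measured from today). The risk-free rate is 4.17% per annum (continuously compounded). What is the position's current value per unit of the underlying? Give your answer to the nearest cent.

C$14.21

PV(remaining dividends) I = 2.85·e^(−0.0417·1/12) + 4.55·e^(−0.0417·5/12) = 7.3117
Current forward F = (S − I)·e^(rT) = (254.59 − 7.3117)·e^(0.0417·7/12) = 247.2783 × 1.024623 = 253.3670
Value (long) = (F − K)·e^(−rT) = (253.3670 − 238.81) × 0.975968 = 14.2072
Value = C$14.21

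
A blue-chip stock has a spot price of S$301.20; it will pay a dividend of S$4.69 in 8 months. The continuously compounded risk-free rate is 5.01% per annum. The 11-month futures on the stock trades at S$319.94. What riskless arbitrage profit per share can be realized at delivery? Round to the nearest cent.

S$9.33 per share

PV(dividends) I = 4.69·e^(−0.0501·8/12) = 4.5359
Fair futures F* = (S − I)·e^(rT) = (301.20 − 4.5359)·e^0.045925 = 296.6641 × 1.046996 = 310.6061
Market S$319.94 > fair 310.6061: forward overpriced → cash-and-carry (borrow at r, buy the stock and collect the dividends, short the forward).
Profit at T = |F_mkt − F*| = |319.94 − 310.6061| = S$9.33 per share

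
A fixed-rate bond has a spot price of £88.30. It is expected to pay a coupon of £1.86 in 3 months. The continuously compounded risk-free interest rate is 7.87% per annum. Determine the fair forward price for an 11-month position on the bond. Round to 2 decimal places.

PV(coupons) I = 1.86·e^(−0.0787·3/12)
I = 1.8238
F = (S − I)·e^(rT) = (88.30 − 1.8238) · e^(0.0787·11/12)
= 86.4762 · e^0.072142 = 86.4762 × 1.074808 = £92.95

£92.95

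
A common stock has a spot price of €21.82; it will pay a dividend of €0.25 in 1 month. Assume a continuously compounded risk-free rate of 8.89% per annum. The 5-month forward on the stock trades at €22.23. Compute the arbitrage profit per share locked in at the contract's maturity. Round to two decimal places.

€0.16 per share

PV(dividends) I = 0.25·e^(−0.0889·1/12) = 0.2482
Fair forward F* = (S − I)·e^(rT) = (21.82 − 0.2482)·e^0.037042 = 21.5718 × 1.037737 = 22.3859
Market €22.23 < fair 22.3859: forward underpriced → reverse cash-and-carry (short the stock, invest proceeds at r, pay the dividends, go long the forward).
Profit at T = |F_mkt − F*| = |22.23 − 22.3859| = €0.16 per share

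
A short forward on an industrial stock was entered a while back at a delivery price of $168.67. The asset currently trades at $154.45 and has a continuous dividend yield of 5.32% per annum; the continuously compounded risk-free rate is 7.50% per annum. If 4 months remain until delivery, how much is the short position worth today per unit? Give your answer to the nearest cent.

Current fair forward for the remaining 4 months: F = S·e^((r − q)·T), (r − q) = 0.0750 − 0.0532 = 0.0218
F = 154.45 · e^(0.0218 × 4/12) = 154.45 × 1.007293 = 155.5764
Value of long forward = (F − K)·e^(−rT) = (155.5764 − 168.67) · e^(−0.0750·4/12)
= -13.0936 × 0.975310 = -12.77
Short position value = −(long value) = $12.77

$12.77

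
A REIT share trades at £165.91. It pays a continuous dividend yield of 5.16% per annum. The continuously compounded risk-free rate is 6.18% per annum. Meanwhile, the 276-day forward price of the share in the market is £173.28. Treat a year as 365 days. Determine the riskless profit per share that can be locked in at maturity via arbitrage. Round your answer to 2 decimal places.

Fair forward: F* = S·e^(carry·T), with carry = (r − q) = 0.0618 − 0.0516 = 0.0102
F* = 165.91 · e^(0.0102 × 276/365) = 165.91 · e^0.007713 = 165.91 × 1.007743 = £167.1946
Market £173.28 > fair £167.1946: forward overpriced → cash-and-carry (buy spot, short the forward).
At maturity, profit = |F_mkt − F*| = |173.28 − 167.1946| = £6.09 per share

£6.09 per share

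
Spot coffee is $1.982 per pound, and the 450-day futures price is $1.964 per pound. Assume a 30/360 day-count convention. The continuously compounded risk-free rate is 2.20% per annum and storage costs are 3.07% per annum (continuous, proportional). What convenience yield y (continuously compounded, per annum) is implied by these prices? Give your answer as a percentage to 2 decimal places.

6.00%

F = S·e^((r+u−y)T) ⇒ (r+u−y) = ln(F/S)/T
ln(1.964/1.982) = -0.009123; /T ⇒ -0.007298
y = r + u − ln(F/S)/T = 0.0220 + 0.0307 + 0.007298 = 0.059998
y = 6.00%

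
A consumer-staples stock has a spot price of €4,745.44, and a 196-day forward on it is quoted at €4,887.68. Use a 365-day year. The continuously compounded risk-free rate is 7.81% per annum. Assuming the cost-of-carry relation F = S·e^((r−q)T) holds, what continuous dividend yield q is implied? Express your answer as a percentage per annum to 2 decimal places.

2.31%

From F = S·e^((r−q)T): (r − q) = ln(F/S)/T
ln(4887.68/4745.44) = ln(1.029974) = 0.029534
(r − q) = 0.029534 / (196/365) = 0.055000
q = r − ln(F/S)/T = 0.0781 − 0.055000 = 0.023100
q = 2.31%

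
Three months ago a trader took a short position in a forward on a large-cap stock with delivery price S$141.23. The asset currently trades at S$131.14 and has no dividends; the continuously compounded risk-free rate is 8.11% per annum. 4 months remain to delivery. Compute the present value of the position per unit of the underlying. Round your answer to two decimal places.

Current fair forward for the remaining 4 months: F = S·e^(r·T), r = 0.0811
F = 131.14 · e^(0.0811 × 4/12) = 131.14 × 1.027402 = 134.7335
Value of long forward = (F − K)·e^(−rT) = (134.7335 − 141.23) · e^(−0.0811·4/12)
= -6.4965 × 0.973329 = -6.32
Short position value = −(long value) = S$6.32

S$6.32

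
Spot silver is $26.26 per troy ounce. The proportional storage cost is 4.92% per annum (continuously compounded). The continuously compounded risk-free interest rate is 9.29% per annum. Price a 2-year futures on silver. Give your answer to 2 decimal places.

Net carry = r + u − y = 0.0929 + 0.0492 − 0.0000 = 0.1421
F = S·e^((r+u−y)T) = 26.26 · e^(0.1421 × 2) = 26.26 · e^0.284200
= 26.26 × 1.328699 = $34.89 per troy ounce

$34.89 per troy ounce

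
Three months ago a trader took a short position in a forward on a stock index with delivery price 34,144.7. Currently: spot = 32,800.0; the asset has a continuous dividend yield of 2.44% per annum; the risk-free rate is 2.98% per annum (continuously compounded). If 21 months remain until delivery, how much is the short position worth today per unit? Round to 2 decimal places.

980.77

Current fair forward for the remaining 21 months: F = S·e^((r − q)·T), (r − q) = 0.0298 − 0.0244 = 0.0054
F = 32800.0 · e^(0.0054 × 21/12) = 32800.0 × 1.00949479 = 33111.4291
Value of long forward = (F − K)·e^(−rT) = (33111.4291 − 34144.7) · e^(−0.0298·21/12)
= -1033.2709 × 0.94918648 = -980.77
Short position value = −(long value) = 980.77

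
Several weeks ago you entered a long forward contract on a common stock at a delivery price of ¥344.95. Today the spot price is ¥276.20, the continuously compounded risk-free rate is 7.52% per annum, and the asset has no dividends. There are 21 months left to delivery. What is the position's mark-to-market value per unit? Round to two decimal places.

Current fair forward for the remaining 21 months: F = S·e^(r·T), r = 0.0752
F = 276.20 · e^(0.0752 × 21/12) = 276.20 × 1.140652 = 315.0481
Value of long forward = (F − K)·e^(−rT) = (315.0481 − 344.95) · e^(−0.0752·21/12)
= -29.9019 × 0.876692 = -26.21

-¥26.21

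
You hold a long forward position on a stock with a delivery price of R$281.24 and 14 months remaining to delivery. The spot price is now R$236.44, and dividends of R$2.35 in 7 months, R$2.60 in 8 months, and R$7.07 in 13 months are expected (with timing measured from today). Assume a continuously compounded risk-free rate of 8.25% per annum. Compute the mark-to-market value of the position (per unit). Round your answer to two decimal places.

-R$30.16

PV(remaining dividends) I = 2.35·e^(−0.0825·7/12) + 2.60·e^(−0.0825·8/12) + 7.07·e^(−0.0825·13/12) = 11.1660
Current forward F = (S − I)·e^(rT) = (236.44 − 11.1660)·e^(0.0825·14/12) = 225.2740 × 1.101034 = 248.0343
Value (long) = (F − K)·e^(−rT) = (248.0343 − 281.24) × 0.908237 = -30.1586
Value = -R$30.16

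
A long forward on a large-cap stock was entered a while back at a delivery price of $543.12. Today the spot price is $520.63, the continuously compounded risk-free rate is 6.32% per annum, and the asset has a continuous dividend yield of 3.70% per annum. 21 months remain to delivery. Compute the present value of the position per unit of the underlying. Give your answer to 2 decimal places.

Current fair forward for the remaining 21 months: F = S·e^((r − q)·T), (r − q) = 0.0632 − 0.0370 = 0.0262
F = 520.63 · e^(0.0262 × 21/12) = 520.63 × 1.046917 = 545.0564
Value of long forward = (F − K)·e^(−rT) = (545.0564 − 543.12) · e^(−0.0632·21/12)
= 1.9364 × 0.895297 = 1.73

$1.73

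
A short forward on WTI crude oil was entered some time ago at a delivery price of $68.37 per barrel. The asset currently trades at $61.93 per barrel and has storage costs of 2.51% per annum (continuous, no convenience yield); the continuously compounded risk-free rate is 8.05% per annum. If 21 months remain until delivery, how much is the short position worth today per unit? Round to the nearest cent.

-$5.32 per barrel

Current fair forward for the remaining 21 months: F = S·e^((r + u)·T), (r + u) = 0.0805 + 0.0251 = 0.1056
F = 61.93 · e^(0.1056 × 21/12) = 61.93 × 1.202978 = 74.5004
Value of long forward = (F − K)·e^(−rT) = (74.5004 − 68.37) · e^(−0.0805·21/12)
= 6.1304 × 0.868598 = 5.32
Short position value = −(long value) = -$5.32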